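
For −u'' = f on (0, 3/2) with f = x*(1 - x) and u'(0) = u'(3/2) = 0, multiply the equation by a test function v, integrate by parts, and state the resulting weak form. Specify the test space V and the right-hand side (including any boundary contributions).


V = H^1(0, 3/2) (no boundary constraint on v; u is determined up to an additive constant); weak form: ∫_0^3/2 u'v' dx = ∫_0^3/2 (x*(1 - x)) v dx for all v ∈ V.

Multiply both sides by a test function v and integrate from 0 to 3/2:
  ∫_0^3/2 −u''(x) v(x) dx = ∫_0^3/2 f(x) v(x) dx.
Integrate the LHS by parts once:
  ∫_0^3/2 −u'' v dx = −[u'(x) v(x)]_0^3/2 + ∫_0^3/2 u'(x) v'(x) dx.
Thus ∫_0^3/2 u'(x) v'(x) dx = ∫_0^3/2 f(x) v(x) dx + [u'(x) v(x)]_0^3/2.
Choose V so that boundary terms are either known or forced to vanish.
u has homogeneous Neumann: u'(0) = u'(3/2) = 0. So [u' v]_0^3/2 = 0·v(3/2) − 0·v(0) = 0 for any v; take V = H^1(0, 3/2).
Weak formulation: find u (satisfying any essential BC) such that ∫_0^3/2 u'(x) v'(x) dx = ∫_0^3/2 f v dx for all v ∈ V (homogeneous Neumann, so boundary terms vanish).
Substituting f(x) = x*(1 - x), the right-hand side is ∫_0^3/2 (x*(1 - x)) v dx.
Compatibility check (pure Neumann): taking v ≡ 1 ∈ V gives 0 = ∫_0^3/2 f dx + (0) − (0), i.e. ∫_0^3/2 f dx must equal u'(0) − u'(3/2) = 0. Indeed ∫_0^3/2 (x*(1 - x)) dx = 0, so the data are compatible. The solution is then unique only up to an additive constant (fix it e.g. by requiring ∫_0^3/2 u dx = 0).


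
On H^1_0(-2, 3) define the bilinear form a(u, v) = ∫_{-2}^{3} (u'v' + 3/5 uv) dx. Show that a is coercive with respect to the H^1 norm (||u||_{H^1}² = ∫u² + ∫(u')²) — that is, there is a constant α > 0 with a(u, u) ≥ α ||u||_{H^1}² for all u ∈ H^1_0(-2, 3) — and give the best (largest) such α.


α = (π^2 + 15)/(π^2 + 25)

Coercivity of a(·,·) on H^1_0(-2, 3) means a(u, u) ≥ α ||u||_{H^1}² for every u ∈ H^1_0.
The interval has length L = 5, and Poincaré/coercivity depend only on L. Here a(u, u) = ∫(u')² + (3/5)·∫u².
Here 0 < c = 3/5 < 1. The condition a(u,u) ≥ α||u||_{H^1}² reads (1−α)∫(u')² ≥ (α−c)∫u². Any admissible α is ≤ 1 (rapidly oscillating u have ∫u²/∫(u')² → 0), and α = 1 would force 0 ≥ (1−c)∫u², impossible since c < 1; so 1−α > 0. By the sharp Poincaré inequality on H^1_0 of an interval of length L, ∫(u')² ≥ (π/L)²∫u² with equality for the first sine mode sin(π(x−x₀)/L) (x₀ the left endpoint), so the inequality holds for all u iff (1−α)(π/L)² ≥ α − c, i.e. α ≤ ((π/L)² + c)/((π/L)² + 1) = (1 + c(L/π)²)/(1 + (L/π)²). With (π/L)² = π^2/25 and c = 3/5, the largest admissible constant is α = ((π/L)² + c)/((π/L)² + 1).
Simplifying, α = (π^2 + 15)/(π^2 + 25).


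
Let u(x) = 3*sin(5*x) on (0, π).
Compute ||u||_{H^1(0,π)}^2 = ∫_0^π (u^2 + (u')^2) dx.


||u||_{H^1(0,π)}^2 = 117*π

u'(x) = 15*cos(5*x).
Expand u² and (u')² and integrate term by term on (0, π), using: for integers n ≥ 1, ∫_0^π sin²(nx) dx = ∫_0^π cos²(nx) dx = π/2; for n ≠ n', ∫_0^π sin(nx)sin(n'x) dx = ∫_0^π cos(nx)cos(n'x) dx = 0; and by product-to-sum, ∫_0^π sin(nx)cos(n'x) dx = ½∫_0^π [sin((n+n')x) + sin((n−n')x)] dx, which is 0 when n+n' is even and 2n/(n²−n'²) when n+n' is odd (it need not vanish on (0, π)).
  u² squared terms: (3)²·∫sin(5x)² dx = 9·π/2 = 9*π/2.
  So ∫_0^π u² dx = 9*π/2.
  (u')² squared terms: (15)²·∫cos(5x)² dx = 225·π/2 = 225*π/2.
  So ∫_0^π (u')² dx = 225*π/2.
||u||_{H^1}^2 = (9*π/2) + (225*π/2) = 117*π.


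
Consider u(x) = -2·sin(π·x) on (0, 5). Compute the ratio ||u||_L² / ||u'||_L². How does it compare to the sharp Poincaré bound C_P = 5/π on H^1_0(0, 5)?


||u||_L² / ||u'||_L² = 1/π < C_P = 5/π.

u(x) = -2·sin(π·x), so u'(x) = -2*π*cos(π*x).
Writing u(x) = A·sin(kπx/L) with A = -2 and k = 5, use ∫_0^L sin²(kπx/L) dx = L/2 and ∫_0^L cos²(kπx/L) dx = L/2.
u² = 4·sin²(π·x) and (u')² = 4*π^2·cos²(π·x), and each of sin², cos² integrates to L/2 = 5/2 over (0, 5).
∫_0^5 u² dx = 10, so ||u||_L² = sqrt(10).
∫_0^5 (u')² dx = 10*π^2, so ||u'||_L² = sqrt(10)*π.
Ratio ||u||_L² / ||u'||_L² = 1/π.
Sharp Poincaré constant on H^1_0(0, 5) is C_P = L/π = 5/π, achieved by sin(π/5·x).
This is the k = 5 harmonic; the ratio L/(kπ) is strictly less than C_P = L/π, consistent with the sharp inequality ||u||_L² ≤ C_P ||u'||_L².


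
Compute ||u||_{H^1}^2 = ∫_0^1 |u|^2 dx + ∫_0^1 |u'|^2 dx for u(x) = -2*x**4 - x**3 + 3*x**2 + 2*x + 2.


||u||_{H^1}^2 = 2333/126

The H^1 norm (squared) on an interval (0, L) is
  ||u||_{H^1}^2 = ∫_0^L u(x)^2 dx + ∫_0^L u'(x)^2 dx.
Compute u'(x) = -8*x**3 - 3*x**2 + 6*x + 2.
Then u(x)^2 = 4*x**8 + 4*x**7 - 11*x**6 - 14*x**5 - 3*x**4 + 8*x**3 + 16*x**2 + 8*x + 4 and u'(x)^2 = 64*x**6 + 48*x**5 - 87*x**4 - 68*x**3 + 24*x**2 + 24*x + 4.
Integrate each monomial from 0 to 1 using ∫_0^1 c·x^n dx = c·1^(n+1)/(n+1):
  ∫_0^1 u(x)^2 dx = ∫_0^1 (4*x^8 + 4*x^7 - 11*x^6 - 14*x^5 - 3*x^4 + 8*x^3 + 16*x^2 + 8*x + 4) dx. Term by term:
    ∫_0^1 4*x^8 dx = 4/9;  ∫_0^1 4*x^7 dx = 1/2;  ∫_0^1 -11*x^6 dx = -11/7;
    ∫_0^1 -14*x^5 dx = -7/3;  ∫_0^1 -3*x^4 dx = -3/5;  ∫_0^1 8*x^3 dx = 2;
    ∫_0^1 16*x^2 dx = 16/3;  ∫_0^1 8*x dx = 4;  ∫_0^1 4 dx = 4.
  Sum: 4/9 + 1/2 − 11/7 − 7/3 − 3/5 + 2 + 16/3 + 4 + 4 = 7417/630.
  ∫_0^1 u'(x)^2 dx = ∫_0^1 (64*x^6 + 48*x^5 - 87*x^4 - 68*x^3 + 24*x^2 + 24*x + 4) dx. Term by term:
    ∫_0^1 64*x^6 dx = 64/7;  ∫_0^1 48*x^5 dx = 8;  ∫_0^1 -87*x^4 dx = -87/5;
    ∫_0^1 -68*x^3 dx = -17;  ∫_0^1 24*x^2 dx = 8;  ∫_0^1 24*x dx = 12;
    ∫_0^1 4 dx = 4.
  Sum: 64/7 + 8 − 87/5 − 17 + 8 + 12 + 4 = 236/35.
Adding: ||u||_{H^1}^2 = 7417/630 + 236/35 = 2333/126.


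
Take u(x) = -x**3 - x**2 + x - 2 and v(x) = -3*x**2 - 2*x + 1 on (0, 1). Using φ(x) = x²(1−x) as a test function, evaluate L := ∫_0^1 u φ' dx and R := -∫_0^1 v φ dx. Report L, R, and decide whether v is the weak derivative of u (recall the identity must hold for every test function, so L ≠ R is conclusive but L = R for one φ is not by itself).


LHS = 7/60, RHS = 7/60. Yes, v = u' weakly.

u(x) = -x**3 - x**2 + x - 2, classical derivative u'(x) = -3*x**2 - 2*x + 1.
φ(x) = x²(1−x), so φ'(x) = x*(2 - 3*x).
Note φ(0) = φ(1) = 0, so the boundary term u·φ vanishes.
LHS = ∫_0^1 u(x) φ'(x) dx = ∫_0^1 (3*x^5 + x^4 - 5*x^3 + 8*x^2 - 4*x) dx. Term by term:
  ∫_0^1 3*x^5 dx = 1/2;  ∫_0^1 x^4 dx = 1/5;  ∫_0^1 -5*x^3 dx = -5/4;
  ∫_0^1 8*x^2 dx = 8/3;  ∫_0^1 -4*x dx = -2.
Sum: 1/2 + 1/5 − 5/4 + 8/3 − 2 = 7/60.
So LHS = 7/60.
∫_0^1 v(x) φ(x) dx = ∫_0^1 (3*x^5 - x^4 - 3*x^3 + x^2) dx. Term by term:
  ∫_0^1 3*x^5 dx = 1/2;  ∫_0^1 -x^4 dx = -1/5;  ∫_0^1 -3*x^3 dx = -3/4;
  ∫_0^1 x^2 dx = 1/3.
Sum: 1/2 − 1/5 − 3/4 + 1/3 = -7/60.
So RHS = -∫_0^1 v(x) φ(x) dx = 7/60.
LHS = RHS, so the identity holds for this test φ.
Moreover u is smooth here and v(x) = u'(x) = -3*x**2 - 2*x + 1 pointwise, so the identity holds for every test function. Hence v is the weak derivative of u.


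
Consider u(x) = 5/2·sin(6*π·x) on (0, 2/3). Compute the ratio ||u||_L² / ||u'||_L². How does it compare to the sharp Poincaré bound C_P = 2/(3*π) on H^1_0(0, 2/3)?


||u||_L² / ||u'||_L² = 1/(6*π) < C_P = 2/(3*π).

u(x) = 5/2·sin(6*π·x), so u'(x) = 15*π*cos(6*π*x).
Writing u(x) = A·sin(kπx/L) with A = 5/2 and k = 4, use ∫_0^L sin²(kπx/L) dx = L/2 and ∫_0^L cos²(kπx/L) dx = L/2.
u² = 25/4·sin²(6*π·x) and (u')² = 225*π^2·cos²(6*π·x), and each of sin², cos² integrates to L/2 = 1/3 over (0, 2/3).
∫_0^2/3 u² dx = 25/12, so ||u||_L² = 5*sqrt(3)/6.
∫_0^2/3 (u')² dx = 75*π^2, so ||u'||_L² = 5*sqrt(3)*π.
Ratio ||u||_L² / ||u'||_L² = 1/(6*π).
Sharp Poincaré constant on H^1_0(0, 2/3) is C_P = L/π = 2/(3*π), achieved by sin(3*π/2·x).
This is the k = 4 harmonic; the ratio L/(kπ) is strictly less than C_P = L/π, consistent with the sharp inequality ||u||_L² ≤ C_P ||u'||_L².


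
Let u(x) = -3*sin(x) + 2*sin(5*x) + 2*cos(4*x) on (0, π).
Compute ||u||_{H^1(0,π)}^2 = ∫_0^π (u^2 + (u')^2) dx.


||u||_{H^1(0,π)}^2 = 8024/45 + 95*π

u'(x) = -8*sin(4*x) - 3*cos(x) + 10*cos(5*x).
Expand u² and (u')² and integrate term by term on (0, π), using: for integers n ≥ 1, ∫_0^π sin²(nx) dx = ∫_0^π cos²(nx) dx = π/2; for n ≠ n', ∫_0^π sin(nx)sin(n'x) dx = ∫_0^π cos(nx)cos(n'x) dx = 0; and by product-to-sum, ∫_0^π sin(nx)cos(n'x) dx = ½∫_0^π [sin((n+n')x) + sin((n−n')x)] dx, which is 0 when n+n' is even and 2n/(n²−n'²) when n+n' is odd (it need not vanish on (0, π)).
  u² squared terms: (-3)²·∫sin(x)² dx = 9·π/2 = 9*π/2;  (2)²·∫cos(4x)² dx = 4·π/2 = 2*π;  (2)²·∫sin(5x)² dx = 4·π/2 = 2*π.
  u² cross terms: 2·(-3)·(2)·∫sin(x)·cos(4x) dx = -12·(-2/15) = 8/5;  2·(-3)·(2)·∫sin(x)·sin(5x) dx = -12·(0) = 0;  2·(2)·(2)·∫cos(4x)·sin(5x) dx = 8·(10/9) = 80/9.
  So ∫_0^π u² dx = 9*π/2 + 2*π + 2*π + 8/5 + 0 + 80/9 = 472/45 + 17*π/2.
  (u')² squared terms: (-8)²·∫sin(4x)² dx = 64·π/2 = 32*π;  (-3)²·∫cos(x)² dx = 9·π/2 = 9*π/2;  (10)²·∫cos(5x)² dx = 100·π/2 = 50*π.
  (u')² cross terms: 2·(-8)·(-3)·∫sin(4x)·cos(x) dx = 48·(8/15) = 128/5;  2·(-8)·(10)·∫sin(4x)·cos(5x) dx = -160·(-8/9) = 1280/9;  2·(-3)·(10)·∫cos(x)·cos(5x) dx = -60·(0) = 0.
  So ∫_0^π (u')² dx = 32*π + 9*π/2 + 50*π + 128/5 + 1280/9 + 0 = 7552/45 + 173*π/2.
||u||_{H^1}^2 = (472/45 + 17*π/2) + (7552/45 + 173*π/2) = 8024/45 + 95*π.


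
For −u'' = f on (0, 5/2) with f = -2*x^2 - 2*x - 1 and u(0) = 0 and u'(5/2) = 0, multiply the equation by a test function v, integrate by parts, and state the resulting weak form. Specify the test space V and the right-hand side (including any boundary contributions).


V = {v ∈ H^1(0, 5/2) : v(0) = 0} (test functions vanish at x = 0 where u is specified); weak form: ∫_0^5/2 u'v' dx = ∫_0^5/2 (-2*x^2 - 2*x - 1) v dx for all v ∈ V.

Multiply both sides by a test function v and integrate from 0 to 5/2:
  ∫_0^5/2 −u''(x) v(x) dx = ∫_0^5/2 f(x) v(x) dx.
Integrate the LHS by parts once:
  ∫_0^5/2 −u'' v dx = −[u'(x) v(x)]_0^5/2 + ∫_0^5/2 u'(x) v'(x) dx.
Thus ∫_0^5/2 u'(x) v'(x) dx = ∫_0^5/2 f(x) v(x) dx + [u'(x) v(x)]_0^5/2.
Choose V so that boundary terms are either known or forced to vanish.
Mixed BC: u(0) = 0 (Dirichlet) and u'(5/2) = 0 (Neumann). Define V = {v ∈ H^1(0, 5/2) : v(0) = 0}. Then [u' v]_0^5/2 = u'(5/2)·v(5/2) − u'(0)·0 = 0.
Weak formulation: find u (satisfying any essential BC) such that ∫_0^5/2 u'(x) v'(x) dx = ∫_0^5/2 f v dx for all v ∈ V (Dirichlet at 0 absorbed into V; the Neumann datum at x = 5/2 is zero, so no boundary term remains).
Substituting f(x) = -2*x^2 - 2*x - 1, the right-hand side is ∫_0^5/2 (-2*x^2 - 2*x - 1) v dx.


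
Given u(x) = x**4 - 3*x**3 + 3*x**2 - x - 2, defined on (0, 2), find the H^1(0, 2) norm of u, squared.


||u||_{H^1}^2 = 950/63

The H^1 norm (squared) on an interval (0, L) is
  ||u||_{H^1}^2 = ∫_0^L u(x)^2 dx + ∫_0^L u'(x)^2 dx.
Compute u'(x) = 4*x**3 - 9*x**2 + 6*x - 1.
Then u(x)^2 = x**8 - 6*x**7 + 15*x**6 - 20*x**5 + 11*x**4 + 6*x**3 - 11*x**2 + 4*x + 4 and u'(x)^2 = 16*x**6 - 72*x**5 + 129*x**4 - 116*x**3 + 54*x**2 - 12*x + 1.
Integrate each monomial from 0 to 2 using ∫_0^2 c·x^n dx = c·2^(n+1)/(n+1):
  ∫_0^2 u(x)^2 dx = ∫_0^2 (x^8 - 6*x^7 + 15*x^6 - 20*x^5 + 11*x^4 + 6*x^3 - 11*x^2 + 4*x + 4) dx. Term by term:
    ∫_0^2 x^8 dx = 512/9;  ∫_0^2 -6*x^7 dx = -192;  ∫_0^2 15*x^6 dx = 1920/7;
    ∫_0^2 -20*x^5 dx = -640/3;  ∫_0^2 11*x^4 dx = 352/5;  ∫_0^2 6*x^3 dx = 24;
    ∫_0^2 -11*x^2 dx = -88/3;  ∫_0^2 4*x dx = 8;  ∫_0^2 4 dx = 8.
  Sum: 512/9 − 192 + 1920/7 − 640/3 + 352/5 + 24 − 88/3 + 8 + 8 = 2176/315.
  ∫_0^2 u'(x)^2 dx = ∫_0^2 (16*x^6 - 72*x^5 + 129*x^4 - 116*x^3 + 54*x^2 - 12*x + 1) dx. Term by term:
    ∫_0^2 16*x^6 dx = 2048/7;  ∫_0^2 -72*x^5 dx = -768;  ∫_0^2 129*x^4 dx = 4128/5;
    ∫_0^2 -116*x^3 dx = -464;  ∫_0^2 54*x^2 dx = 144;  ∫_0^2 -12*x dx = -24;
    ∫_0^2 1 dx = 2.
  Sum: 2048/7 − 768 + 4128/5 − 464 + 144 − 24 + 2 = 286/35.
Adding: ||u||_{H^1}^2 = 2176/315 + 286/35 = 950/63.


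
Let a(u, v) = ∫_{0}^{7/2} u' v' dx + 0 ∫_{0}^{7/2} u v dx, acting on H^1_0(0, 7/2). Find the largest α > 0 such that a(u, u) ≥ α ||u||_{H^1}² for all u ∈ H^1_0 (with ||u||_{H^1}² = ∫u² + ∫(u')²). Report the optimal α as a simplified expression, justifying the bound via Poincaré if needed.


α = 4*π^2/(4*π^2 + 49)

Coercivity of a(·,·) on H^1_0(0, 7/2) means a(u, u) ≥ α ||u||_{H^1}² for every u ∈ H^1_0.
The interval has length L = 7/2, and Poincaré/coercivity depend only on L. Here a(u, u) = ∫(u')² + (0)·∫u².
Here c = 0, so a(u,u) = ∫(u')² alone. The condition a(u,u) ≥ α||u||_{H^1}² reads (1−α)∫(u')² ≥ (α−c)∫u². Any admissible α is ≤ 1 (rapidly oscillating u have ∫u²/∫(u')² → 0), and α = 1 would force 0 ≥ (1−c)∫u², impossible since c < 1; so 1−α > 0. By the sharp Poincaré inequality on H^1_0 of an interval of length L, ∫(u')² ≥ (π/L)²∫u² with equality for the first sine mode sin(π(x−x₀)/L) (x₀ the left endpoint), so the inequality holds for all u iff (1−α)(π/L)² ≥ α − c, i.e. α ≤ ((π/L)² + c)/((π/L)² + 1) = (1 + c(L/π)²)/(1 + (L/π)²). (Direct route, valid since c ≤ 0: Poincaré gives c∫u² ≥ c(L/π)²∫(u')², so a(u,u) ≥ (1 + c(L/π)²)∫(u')², while ||u||_{H^1}² ≤ (1 + (L/π)²)∫(u')²; dividing yields the same α.) With (π/L)² = 4*π^2/49 and c = 0, the largest admissible constant is α = ((π/L)² + c)/((π/L)² + 1).
Simplifying, α = 4*π^2/(4*π^2 + 49).


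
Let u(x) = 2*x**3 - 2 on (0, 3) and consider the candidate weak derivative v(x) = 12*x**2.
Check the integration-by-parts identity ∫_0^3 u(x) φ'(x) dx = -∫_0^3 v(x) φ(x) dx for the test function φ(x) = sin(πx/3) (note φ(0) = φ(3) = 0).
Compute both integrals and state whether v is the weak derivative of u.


LHS = -162/π + 648/π^3, RHS = -324/π + 1296/π^3. No, v is not the weak derivative of u.

u(x) = 2*x**3 - 2, classical derivative u'(x) = 6*x**2.
φ(x) = sin(πx/3), so φ'(x) = π*cos(π*x/3)/3.
Note φ(0) = φ(3) = 0, so the boundary term u·φ vanishes.
LHS = ∫_0^3 u(x) φ'(x) dx = ∫_0^3 (2*π*x^3*cos(π*x/3)/3 - 2*π*cos(π*x/3)/3) dx. Term by term:
  ∫_0^3 -2*π*cos(π*x/3)/3 dx = 0;  ∫_0^3 2*π*x^3*cos(π*x/3)/3 dx = -162/π + 648/π^3.
Sum: 0 + -162/π + 648/π^3 = -162/π + 648/π^3.
So LHS = -162/π + 648/π^3.
∫_0^3 v(x) φ(x) dx = ∫_0^3 (12*x^2*sin(π*x/3)) dx. Term by term:
  ∫_0^3 12*x^2*sin(π*x/3) dx = -1296/π^3 + 324/π.
So RHS = -∫_0^3 v(x) φ(x) dx = -324/π + 1296/π^3.
LHS − RHS = -648/π^3 + 162/π ≠ 0, so the identity fails.
(For a valid weak derivative the identity must hold for EVERY test function, in particular this one. The failure shows v is NOT the weak derivative of u.)
Correct weak derivative would be u'(x) = 6*x**2.


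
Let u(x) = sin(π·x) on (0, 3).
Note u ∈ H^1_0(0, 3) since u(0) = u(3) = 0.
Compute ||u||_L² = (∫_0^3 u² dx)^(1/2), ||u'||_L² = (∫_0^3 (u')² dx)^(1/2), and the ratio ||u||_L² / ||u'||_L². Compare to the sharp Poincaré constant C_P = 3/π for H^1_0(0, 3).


||u||_L² / ||u'||_L² = 1/π < C_P = 3/π.

u(x) = sin(π·x), so u'(x) = π*cos(π*x).
Writing u(x) = A·sin(kπx/L) with A = 1 and k = 3, use ∫_0^L sin²(kπx/L) dx = L/2 and ∫_0^L cos²(kπx/L) dx = L/2.
u² = 1·sin²(π·x) and (u')² = π^2·cos²(π·x), and each of sin², cos² integrates to L/2 = 3/2 over (0, 3).
∫_0^3 u² dx = 3/2, so ||u||_L² = sqrt(6)/2.
∫_0^3 (u')² dx = 3*π^2/2, so ||u'||_L² = sqrt(6)*π/2.
Ratio ||u||_L² / ||u'||_L² = 1/π.
Sharp Poincaré constant on H^1_0(0, 3) is C_P = L/π = 3/π, achieved by sin(π/3·x).
This is the k = 3 harmonic; the ratio L/(kπ) is strictly less than C_P = L/π, consistent with the sharp inequality ||u||_L² ≤ C_P ||u'||_L².


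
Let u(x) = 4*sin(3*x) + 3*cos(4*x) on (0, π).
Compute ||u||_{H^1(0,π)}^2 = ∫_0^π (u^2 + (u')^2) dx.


||u||_{H^1(0,π)}^2 = -2448/7 + 313*π/2

u'(x) = -12*sin(4*x) + 12*cos(3*x).
Expand u² and (u')² and integrate term by term on (0, π), using: for integers n ≥ 1, ∫_0^π sin²(nx) dx = ∫_0^π cos²(nx) dx = π/2; for n ≠ n', ∫_0^π sin(nx)sin(n'x) dx = ∫_0^π cos(nx)cos(n'x) dx = 0; and by product-to-sum, ∫_0^π sin(nx)cos(n'x) dx = ½∫_0^π [sin((n+n')x) + sin((n−n')x)] dx, which is 0 when n+n' is even and 2n/(n²−n'²) when n+n' is odd (it need not vanish on (0, π)).
  u² squared terms: (3)²·∫cos(4x)² dx = 9·π/2 = 9*π/2;  (4)²·∫sin(3x)² dx = 16·π/2 = 8*π.
  u² cross terms: 2·(3)·(4)·∫cos(4x)·sin(3x) dx = 24·(-6/7) = -144/7.
  So ∫_0^π u² dx = 9*π/2 + 8*π − 144/7 = -144/7 + 25*π/2.
  (u')² squared terms: (-12)²·∫sin(4x)² dx = 144·π/2 = 72*π;  (12)²·∫cos(3x)² dx = 144·π/2 = 72*π.
  (u')² cross terms: 2·(-12)·(12)·∫sin(4x)·cos(3x) dx = -288·(8/7) = -2304/7.
  So ∫_0^π (u')² dx = 72*π + 72*π − 2304/7 = -2304/7 + 144*π.
||u||_{H^1}^2 = (-144/7 + 25*π/2) + (-2304/7 + 144*π) = -2448/7 + 313*π/2.


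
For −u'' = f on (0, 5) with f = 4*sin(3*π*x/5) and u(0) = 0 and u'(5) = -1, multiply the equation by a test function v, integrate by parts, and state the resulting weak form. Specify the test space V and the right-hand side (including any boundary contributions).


V = {v ∈ H^1(0, 5) : v(0) = 0} (test functions vanish at x = 0 where u is specified); weak form: ∫_0^5 u'v' dx = ∫_0^5 (4*sin(3*π*x/5)) v dx − v(5) for all v ∈ V.

Multiply both sides by a test function v and integrate from 0 to 5:
  ∫_0^5 −u''(x) v(x) dx = ∫_0^5 f(x) v(x) dx.
Integrate the LHS by parts once:
  ∫_0^5 −u'' v dx = −[u'(x) v(x)]_0^5 + ∫_0^5 u'(x) v'(x) dx.
Thus ∫_0^5 u'(x) v'(x) dx = ∫_0^5 f(x) v(x) dx + [u'(x) v(x)]_0^5.
Choose V so that boundary terms are either known or forced to vanish.
Mixed BC: u(0) = 0 (Dirichlet) and u'(5) = -1 (Neumann). Define V = {v ∈ H^1(0, 5) : v(0) = 0}. Then [u' v]_0^5 = u'(5)·v(5) − u'(0)·0 = − v(5).
Weak formulation: find u (satisfying any essential BC) such that ∫_0^5 u'(x) v'(x) dx = ∫_0^5 f v dx − v(5) for all v ∈ V (Dirichlet at 0 absorbed into V; Neumann datum at x = 5 contributes the boundary term).
Substituting f(x) = 4*sin(3*π*x/5), the right-hand side is ∫_0^5 (4*sin(3*π*x/5)) v dx − v(5).


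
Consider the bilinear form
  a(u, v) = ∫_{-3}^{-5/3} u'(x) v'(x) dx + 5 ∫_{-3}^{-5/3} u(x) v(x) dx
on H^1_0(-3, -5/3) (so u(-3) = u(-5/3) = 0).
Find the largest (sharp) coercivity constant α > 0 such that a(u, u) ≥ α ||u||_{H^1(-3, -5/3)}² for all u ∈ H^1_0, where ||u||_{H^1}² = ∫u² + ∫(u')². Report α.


α = 1

Coercivity of a(·,·) on H^1_0(-3, -5/3) means a(u, u) ≥ α ||u||_{H^1}² for every u ∈ H^1_0.
The interval has length L = 4/3, and Poincaré/coercivity depend only on L. Here a(u, u) = ∫(u')² + (5)·∫u².
Here c = 5 ≥ 1, so a(u,u) = ∫(u')² + c∫u² ≥ ∫(u')² + ∫u² = ||u||_{H^1}², i.e. α = 1 works. No larger α is possible: a(u,u) ≥ α||u||_{H^1}² means (1−α)∫(u')² ≥ (α−c)∫u², and for the modes u_n = sin(nπ(x−x₀)/L) (x₀ the left endpoint) one has ∫u_n²/∫(u_n')² = (L/(nπ))² → 0, so a(u_n,u_n)/||u_n||_{H^1}² → 1. Hence the optimal constant is α = 1.
Therefore α = 1.


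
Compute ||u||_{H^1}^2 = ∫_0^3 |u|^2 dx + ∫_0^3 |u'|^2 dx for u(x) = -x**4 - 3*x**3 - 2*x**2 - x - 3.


||u||_{H^1}^2 = 4965531/140

The H^1 norm (squared) on an interval (0, L) is
  ||u||_{H^1}^2 = ∫_0^L u(x)^2 dx + ∫_0^L u'(x)^2 dx.
Compute u'(x) = -4*x**3 - 9*x**2 - 4*x - 1.
Then u(x)^2 = x**8 + 6*x**7 + 13*x**6 + 14*x**5 + 16*x**4 + 22*x**3 + 13*x**2 + 6*x + 9 and u'(x)^2 = 16*x**6 + 72*x**5 + 113*x**4 + 80*x**3 + 34*x**2 + 8*x + 1.
Integrate each monomial from 0 to 3 using ∫_0^3 c·x^n dx = c·3^(n+1)/(n+1):
  ∫_0^3 u(x)^2 dx = ∫_0^3 (x^8 + 6*x^7 + 13*x^6 + 14*x^5 + 16*x^4 + 22*x^3 + 13*x^2 + 6*x + 9) dx. Term by term:
    ∫_0^3 x^8 dx = 2187;  ∫_0^3 6*x^7 dx = 19683/4;  ∫_0^3 13*x^6 dx = 28431/7;
    ∫_0^3 14*x^5 dx = 1701;  ∫_0^3 16*x^4 dx = 3888/5;  ∫_0^3 22*x^3 dx = 891/2;
    ∫_0^3 13*x^2 dx = 117;  ∫_0^3 6*x dx = 27;  ∫_0^3 9 dx = 27.
  Sum: 2187 + 19683/4 + 28431/7 + 1701 + 3888/5 + 891/2 + 117 + 27 + 27 = 1997019/140.
  ∫_0^3 u'(x)^2 dx = ∫_0^3 (16*x^6 + 72*x^5 + 113*x^4 + 80*x^3 + 34*x^2 + 8*x + 1) dx. Term by term:
    ∫_0^3 16*x^6 dx = 34992/7;  ∫_0^3 72*x^5 dx = 8748;  ∫_0^3 113*x^4 dx = 27459/5;
    ∫_0^3 80*x^3 dx = 1620;  ∫_0^3 34*x^2 dx = 306;  ∫_0^3 8*x dx = 36;
    ∫_0^3 1 dx = 3.
  Sum: 34992/7 + 8748 + 27459/5 + 1620 + 306 + 36 + 3 = 742128/35.
Adding: ||u||_{H^1}^2 = 1997019/140 + 742128/35 = 4965531/140.


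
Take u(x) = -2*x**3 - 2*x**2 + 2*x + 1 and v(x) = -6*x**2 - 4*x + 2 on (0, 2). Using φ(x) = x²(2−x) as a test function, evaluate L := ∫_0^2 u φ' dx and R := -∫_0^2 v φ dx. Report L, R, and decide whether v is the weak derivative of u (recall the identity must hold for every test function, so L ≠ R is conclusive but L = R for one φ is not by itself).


LHS = 248/15, RHS = 248/15. Yes, v = u' weakly.

u(x) = -2*x**3 - 2*x**2 + 2*x + 1, classical derivative u'(x) = -6*x**2 - 4*x + 2.
φ(x) = x²(2−x), so φ'(x) = x*(4 - 3*x).
Note φ(0) = φ(2) = 0, so the boundary term u·φ vanishes.
LHS = ∫_0^2 u(x) φ'(x) dx = ∫_0^2 (6*x^5 - 2*x^4 - 14*x^3 + 5*x^2 + 4*x) dx. Term by term:
  ∫_0^2 6*x^5 dx = 64;  ∫_0^2 -2*x^4 dx = -64/5;  ∫_0^2 -14*x^3 dx = -56;
  ∫_0^2 5*x^2 dx = 40/3;  ∫_0^2 4*x dx = 8.
Sum: 64 − 64/5 − 56 + 40/3 + 8 = 248/15.
So LHS = 248/15.
∫_0^2 v(x) φ(x) dx = ∫_0^2 (6*x^5 - 8*x^4 - 10*x^3 + 4*x^2) dx. Term by term:
  ∫_0^2 6*x^5 dx = 64;  ∫_0^2 -8*x^4 dx = -256/5;  ∫_0^2 -10*x^3 dx = -40;
  ∫_0^2 4*x^2 dx = 32/3.
Sum: 64 − 256/5 − 40 + 32/3 = -248/15.
So RHS = -∫_0^2 v(x) φ(x) dx = 248/15.
LHS = RHS, so the identity holds for this test φ.
Moreover u is smooth here and v(x) = u'(x) = -6*x**2 - 4*x + 2 pointwise, so the identity holds for every test function. Hence v is the weak derivative of u.


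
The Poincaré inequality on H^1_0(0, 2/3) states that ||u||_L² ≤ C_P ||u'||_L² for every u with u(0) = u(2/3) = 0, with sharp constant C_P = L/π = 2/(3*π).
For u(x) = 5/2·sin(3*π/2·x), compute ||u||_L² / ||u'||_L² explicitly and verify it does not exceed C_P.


||u||_L² / ||u'||_L² = 2/(3*π) = C_P.

u(x) = 5/2·sin(3*π/2·x), so u'(x) = 15*π*cos(3*π*x/2)/4.
Writing u(x) = A·sin(kπx/L) with A = 5/2 and k = 1, use ∫_0^L sin²(kπx/L) dx = L/2 and ∫_0^L cos²(kπx/L) dx = L/2.
u² = 25/4·sin²(3*π/2·x) and (u')² = 225*π^2/16·cos²(3*π/2·x), and each of sin², cos² integrates to L/2 = 1/3 over (0, 2/3).
∫_0^2/3 u² dx = 25/12, so ||u||_L² = 5*sqrt(3)/6.
∫_0^2/3 (u')² dx = 75*π^2/16, so ||u'||_L² = 5*sqrt(3)*π/4.
Ratio ||u||_L² / ||u'||_L² = 2/(3*π).
Sharp Poincaré constant on H^1_0(0, 2/3) is C_P = L/π = 2/(3*π), achieved by sin(3*π/2·x).
This is the k = 1 eigenfunction (up to amplitude), so the ratio equals the sharp Poincaré constant exactly.


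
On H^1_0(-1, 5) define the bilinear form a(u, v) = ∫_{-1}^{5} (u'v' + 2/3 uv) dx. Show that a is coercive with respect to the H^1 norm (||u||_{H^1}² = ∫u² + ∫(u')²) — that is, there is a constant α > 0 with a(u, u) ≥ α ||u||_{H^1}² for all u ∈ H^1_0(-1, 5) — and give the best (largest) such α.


α = (π^2 + 24)/(π^2 + 36)

Coercivity of a(·,·) on H^1_0(-1, 5) means a(u, u) ≥ α ||u||_{H^1}² for every u ∈ H^1_0.
The interval has length L = 6, and Poincaré/coercivity depend only on L. Here a(u, u) = ∫(u')² + (2/3)·∫u².
Here 0 < c = 2/3 < 1. The condition a(u,u) ≥ α||u||_{H^1}² reads (1−α)∫(u')² ≥ (α−c)∫u². Any admissible α is ≤ 1 (rapidly oscillating u have ∫u²/∫(u')² → 0), and α = 1 would force 0 ≥ (1−c)∫u², impossible since c < 1; so 1−α > 0. By the sharp Poincaré inequality on H^1_0 of an interval of length L, ∫(u')² ≥ (π/L)²∫u² with equality for the first sine mode sin(π(x−x₀)/L) (x₀ the left endpoint), so the inequality holds for all u iff (1−α)(π/L)² ≥ α − c, i.e. α ≤ ((π/L)² + c)/((π/L)² + 1) = (1 + c(L/π)²)/(1 + (L/π)²). With (π/L)² = π^2/36 and c = 2/3, the largest admissible constant is α = ((π/L)² + c)/((π/L)² + 1).
Simplifying, α = (π^2 + 24)/(π^2 + 36).


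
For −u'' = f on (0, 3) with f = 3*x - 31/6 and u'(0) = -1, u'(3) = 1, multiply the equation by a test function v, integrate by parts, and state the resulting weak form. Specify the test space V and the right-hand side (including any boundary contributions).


V = H^1(0, 3) (v unrestricted at boundary; u is determined up to an additive constant); weak form: ∫_0^3 u'v' dx = ∫_0^3 (3*x - 31/6) v dx + v(3) + v(0) for all v ∈ V.

Multiply both sides by a test function v and integrate from 0 to 3:
  ∫_0^3 −u''(x) v(x) dx = ∫_0^3 f(x) v(x) dx.
Integrate the LHS by parts once:
  ∫_0^3 −u'' v dx = −[u'(x) v(x)]_0^3 + ∫_0^3 u'(x) v'(x) dx.
Thus ∫_0^3 u'(x) v'(x) dx = ∫_0^3 f(x) v(x) dx + [u'(x) v(x)]_0^3.
Choose V so that boundary terms are either known or forced to vanish.
u has inhomogeneous Neumann u'(0) = -1, u'(3) = 1. [u' v]_0^3 = (1)·v(3) − (-1)·v(0) = v(3) + v(0). Take V = H^1(0, 3); boundary term becomes part of RHS.
Weak formulation: find u (satisfying any essential BC) such that ∫_0^3 u'(x) v'(x) dx = ∫_0^3 f v dx + v(3) + v(0) for all v ∈ V (Neumann data are natural BCs: they enter the RHS as boundary terms).
Substituting f(x) = 3*x - 31/6, the right-hand side is ∫_0^3 (3*x - 31/6) v dx + v(3) + v(0).
Compatibility check (pure Neumann): taking v ≡ 1 ∈ V gives 0 = ∫_0^3 f dx + (1) − (-1), i.e. ∫_0^3 f dx must equal u'(0) − u'(3) = -2. Indeed ∫_0^3 (3*x - 31/6) dx = -2, so the data are compatible. The solution is then unique only up to an additive constant (fix it e.g. by requiring ∫_0^3 u dx = 0).


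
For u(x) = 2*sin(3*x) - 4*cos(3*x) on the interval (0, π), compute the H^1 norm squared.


||u||_{H^1(0,π)}^2 = 100*π

u'(x) = 12*sin(3*x) + 6*cos(3*x).
Expand u² and (u')² and integrate term by term on (0, π), using: for integers n ≥ 1, ∫_0^π sin²(nx) dx = ∫_0^π cos²(nx) dx = π/2; for n ≠ n', ∫_0^π sin(nx)sin(n'x) dx = ∫_0^π cos(nx)cos(n'x) dx = 0; and by product-to-sum, ∫_0^π sin(nx)cos(n'x) dx = ½∫_0^π [sin((n+n')x) + sin((n−n')x)] dx, which is 0 when n+n' is even and 2n/(n²−n'²) when n+n' is odd (it need not vanish on (0, π)).
  u² squared terms: (-4)²·∫cos(3x)² dx = 16·π/2 = 8*π;  (2)²·∫sin(3x)² dx = 4·π/2 = 2*π.
  u² cross terms: 2·(-4)·(2)·∫cos(3x)·sin(3x) dx = -16·(0) = 0.
  So ∫_0^π u² dx = 8*π + 2*π + 0 = 10*π.
  (u')² squared terms: (6)²·∫cos(3x)² dx = 36·π/2 = 18*π;  (12)²·∫sin(3x)² dx = 144·π/2 = 72*π.
  (u')² cross terms: 2·(6)·(12)·∫cos(3x)·sin(3x) dx = 144·(0) = 0.
  So ∫_0^π (u')² dx = 18*π + 72*π + 0 = 90*π.
||u||_{H^1}^2 = (10*π) + (90*π) = 100*π.


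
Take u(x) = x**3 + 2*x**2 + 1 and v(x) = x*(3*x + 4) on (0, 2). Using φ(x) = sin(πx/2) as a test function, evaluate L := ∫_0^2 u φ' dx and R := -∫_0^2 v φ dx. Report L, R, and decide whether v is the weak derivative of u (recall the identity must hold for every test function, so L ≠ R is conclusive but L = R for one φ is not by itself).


LHS = -40/π + 96/π^3, RHS = -40/π + 96/π^3. Yes, v = u' weakly.

u(x) = x**3 + 2*x**2 + 1, classical derivative u'(x) = 3*x**2 + 4*x.
φ(x) = sin(πx/2), so φ'(x) = π*cos(π*x/2)/2.
Note φ(0) = φ(2) = 0, so the boundary term u·φ vanishes.
LHS = ∫_0^2 u(x) φ'(x) dx = ∫_0^2 (π*x^3*cos(π*x/2)/2 + π*x^2*cos(π*x/2) + π*cos(π*x/2)/2) dx. Term by term:
  ∫_0^2 π*cos(π*x/2)/2 dx = 0;  ∫_0^2 π*x^2*cos(π*x/2) dx = -16/π;  ∫_0^2 π*x^3*cos(π*x/2)/2 dx = -24/π + 96/π^3.
Sum: 0 − 16/π + -24/π + 96/π^3 = -40/π + 96/π^3.
So LHS = -40/π + 96/π^3.
∫_0^2 v(x) φ(x) dx = ∫_0^2 (3*x^2*sin(π*x/2) + 4*x*sin(π*x/2)) dx. Term by term:
  ∫_0^2 3*x^2*sin(π*x/2) dx = -96/π^3 + 24/π;  ∫_0^2 4*x*sin(π*x/2) dx = 16/π.
Sum: -96/π^3 + 24/π + 16/π = -96/π^3 + 40/π.
So RHS = -∫_0^2 v(x) φ(x) dx = -40/π + 96/π^3.
LHS = RHS, so the identity holds for this test φ.
Moreover u is smooth here and v(x) = u'(x) = 3*x**2 + 4*x pointwise, so the identity holds for every test function. Hence v is the weak derivative of u.


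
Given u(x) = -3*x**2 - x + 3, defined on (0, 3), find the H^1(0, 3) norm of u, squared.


||u||_{H^1}^2 = 7869/10

The H^1 norm (squared) on an interval (0, L) is
  ||u||_{H^1}^2 = ∫_0^L u(x)^2 dx + ∫_0^L u'(x)^2 dx.
Compute u'(x) = -6*x - 1.
Then u(x)^2 = 9*x**4 + 6*x**3 - 17*x**2 - 6*x + 9 and u'(x)^2 = 36*x**2 + 12*x + 1.
Integrate each monomial from 0 to 3 using ∫_0^3 c·x^n dx = c·3^(n+1)/(n+1):
  ∫_0^3 u(x)^2 dx = ∫_0^3 (9*x^4 + 6*x^3 - 17*x^2 - 6*x + 9) dx. Term by term:
    ∫_0^3 9*x^4 dx = 2187/5;  ∫_0^3 6*x^3 dx = 243/2;  ∫_0^3 -17*x^2 dx = -153;
    ∫_0^3 -6*x dx = -27;  ∫_0^3 9 dx = 27.
  Sum: 2187/5 + 243/2 − 153 − 27 + 27 = 4059/10.
  ∫_0^3 u'(x)^2 dx = ∫_0^3 (36*x^2 + 12*x + 1) dx. Term by term:
    ∫_0^3 36*x^2 dx = 324;  ∫_0^3 12*x dx = 54;  ∫_0^3 1 dx = 3.
  Sum: 324 + 54 + 3 = 381.
Adding: ||u||_{H^1}^2 = 4059/10 + 381 = 7869/10.


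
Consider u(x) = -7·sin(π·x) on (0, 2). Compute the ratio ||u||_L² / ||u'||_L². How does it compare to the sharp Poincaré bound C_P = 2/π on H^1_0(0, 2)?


||u||_L² / ||u'||_L² = 1/π < C_P = 2/π.

u(x) = -7·sin(π·x), so u'(x) = -7*π*cos(π*x).
Writing u(x) = A·sin(kπx/L) with A = -7 and k = 2, use ∫_0^L sin²(kπx/L) dx = L/2 and ∫_0^L cos²(kπx/L) dx = L/2.
u² = 49·sin²(π·x) and (u')² = 49*π^2·cos²(π·x), and each of sin², cos² integrates to L/2 = 1 over (0, 2).
∫_0^2 u² dx = 49, so ||u||_L² = 7.
∫_0^2 (u')² dx = 49*π^2, so ||u'||_L² = 7*π.
Ratio ||u||_L² / ||u'||_L² = 1/π.
Sharp Poincaré constant on H^1_0(0, 2) is C_P = L/π = 2/π, achieved by sin(π/2·x).
This is the k = 2 harmonic; the ratio L/(kπ) is strictly less than C_P = L/π, consistent with the sharp inequality ||u||_L² ≤ C_P ||u'||_L².


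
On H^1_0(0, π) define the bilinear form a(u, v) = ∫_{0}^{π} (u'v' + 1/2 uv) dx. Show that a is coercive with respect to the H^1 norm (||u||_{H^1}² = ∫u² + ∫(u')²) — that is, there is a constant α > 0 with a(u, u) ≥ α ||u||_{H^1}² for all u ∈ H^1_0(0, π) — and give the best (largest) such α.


α = 3/4

Coercivity of a(·,·) on H^1_0(0, π) means a(u, u) ≥ α ||u||_{H^1}² for every u ∈ H^1_0.
The interval has length L = π, and Poincaré/coercivity depend only on L. Here a(u, u) = ∫(u')² + (1/2)·∫u².
Here 0 < c = 1/2 < 1. The condition a(u,u) ≥ α||u||_{H^1}² reads (1−α)∫(u')² ≥ (α−c)∫u². Any admissible α is ≤ 1 (rapidly oscillating u have ∫u²/∫(u')² → 0), and α = 1 would force 0 ≥ (1−c)∫u², impossible since c < 1; so 1−α > 0. By the sharp Poincaré inequality on H^1_0 of an interval of length L, ∫(u')² ≥ (π/L)²∫u² with equality for the first sine mode sin(π(x−x₀)/L) (x₀ the left endpoint), so the inequality holds for all u iff (1−α)(π/L)² ≥ α − c, i.e. α ≤ ((π/L)² + c)/((π/L)² + 1) = (1 + c(L/π)²)/(1 + (L/π)²). With (π/L)² = 1 and c = 1/2, the largest admissible constant is α = ((π/L)² + c)/((π/L)² + 1).
Simplifying, α = 3/4.


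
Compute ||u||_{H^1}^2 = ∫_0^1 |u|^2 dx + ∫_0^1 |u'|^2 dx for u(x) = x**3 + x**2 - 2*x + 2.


||u||_{H^1}^2 = 491/105

The H^1 norm (squared) on an interval (0, L) is
  ||u||_{H^1}^2 = ∫_0^L u(x)^2 dx + ∫_0^L u'(x)^2 dx.
Compute u'(x) = 3*x**2 + 2*x - 2.
Then u(x)^2 = x**6 + 2*x**5 - 3*x**4 + 8*x**2 - 8*x + 4 and u'(x)^2 = 9*x**4 + 12*x**3 - 8*x**2 - 8*x + 4.
Integrate each monomial from 0 to 1 using ∫_0^1 c·x^n dx = c·1^(n+1)/(n+1):
  ∫_0^1 u(x)^2 dx = ∫_0^1 (x^6 + 2*x^5 - 3*x^4 + 8*x^2 - 8*x + 4) dx. Term by term:
    ∫_0^1 x^6 dx = 1/7;  ∫_0^1 2*x^5 dx = 1/3;  ∫_0^1 -3*x^4 dx = -3/5;
    ∫_0^1 8*x^2 dx = 8/3;  ∫_0^1 -8*x dx = -4;  ∫_0^1 4 dx = 4.
  Sum: 1/7 + 1/3 − 3/5 + 8/3 − 4 + 4 = 89/35.
  ∫_0^1 u'(x)^2 dx = ∫_0^1 (9*x^4 + 12*x^3 - 8*x^2 - 8*x + 4) dx. Term by term:
    ∫_0^1 9*x^4 dx = 9/5;  ∫_0^1 12*x^3 dx = 3;  ∫_0^1 -8*x^2 dx = -8/3;
    ∫_0^1 -8*x dx = -4;  ∫_0^1 4 dx = 4.
  Sum: 9/5 + 3 − 8/3 − 4 + 4 = 32/15.
Adding: ||u||_{H^1}^2 = 89/35 + 32/15 = 491/105.


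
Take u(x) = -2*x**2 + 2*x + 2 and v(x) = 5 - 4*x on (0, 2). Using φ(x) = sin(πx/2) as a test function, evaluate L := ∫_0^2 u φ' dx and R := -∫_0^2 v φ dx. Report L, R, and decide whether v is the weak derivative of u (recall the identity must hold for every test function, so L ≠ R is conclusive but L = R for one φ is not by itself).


LHS = 8/π, RHS = -4/π. No, v is not the weak derivative of u.

u(x) = -2*x**2 + 2*x + 2, classical derivative u'(x) = 2 - 4*x.
φ(x) = sin(πx/2), so φ'(x) = π*cos(π*x/2)/2.
Note φ(0) = φ(2) = 0, so the boundary term u·φ vanishes.
LHS = ∫_0^2 u(x) φ'(x) dx = ∫_0^2 (-π*x^2*cos(π*x/2) + π*x*cos(π*x/2) + π*cos(π*x/2)) dx. Term by term:
  ∫_0^2 π*cos(π*x/2) dx = 0;  ∫_0^2 π*x*cos(π*x/2) dx = -8/π;  ∫_0^2 -π*x^2*cos(π*x/2) dx = 16/π.
Sum: 0 − 8/π + 16/π = 8/π.
So LHS = 8/π.
∫_0^2 v(x) φ(x) dx = ∫_0^2 (-4*x*sin(π*x/2) + 5*sin(π*x/2)) dx. Term by term:
  ∫_0^2 5*sin(π*x/2) dx = 20/π;  ∫_0^2 -4*x*sin(π*x/2) dx = -16/π.
Sum: 20/π − 16/π = 4/π.
So RHS = -∫_0^2 v(x) φ(x) dx = -4/π.
LHS − RHS = 12/π ≠ 0, so the identity fails.
(For a valid weak derivative the identity must hold for EVERY test function, in particular this one. The failure shows v is NOT the weak derivative of u.)
Correct weak derivative would be u'(x) = 2 - 4*x.


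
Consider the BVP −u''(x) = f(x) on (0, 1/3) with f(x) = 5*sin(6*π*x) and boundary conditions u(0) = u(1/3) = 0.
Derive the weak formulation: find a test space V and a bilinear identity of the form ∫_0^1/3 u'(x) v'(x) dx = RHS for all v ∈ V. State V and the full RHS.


V = H^1_0(0, 1/3) (so v(0) = v(1/3) = 0); weak form: ∫_0^1/3 u'v' dx = ∫_0^1/3 (5*sin(6*π*x)) v dx for all v ∈ V.

Multiply both sides by a test function v and integrate from 0 to 1/3:
  ∫_0^1/3 −u''(x) v(x) dx = ∫_0^1/3 f(x) v(x) dx.
Integrate the LHS by parts once:
  ∫_0^1/3 −u'' v dx = −[u'(x) v(x)]_0^1/3 + ∫_0^1/3 u'(x) v'(x) dx.
Thus ∫_0^1/3 u'(x) v'(x) dx = ∫_0^1/3 f(x) v(x) dx + [u'(x) v(x)]_0^1/3.
Choose V so that boundary terms are either known or forced to vanish.
u is Dirichlet: u(0) = u(1/3) = 0. Let V = H^1_0(0, 1/3); then v(0) = v(1/3) = 0, and [u' v]_0^1/3 = 0.
Weak formulation: find u (satisfying any essential BC) such that ∫_0^1/3 u'(x) v'(x) dx = ∫_0^1/3 f v dx for all v ∈ V.
Substituting f(x) = 5*sin(6*π*x), the right-hand side is ∫_0^1/3 (5*sin(6*π*x)) v dx.


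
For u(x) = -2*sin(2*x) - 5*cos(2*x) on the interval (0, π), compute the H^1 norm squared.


||u||_{H^1(0,π)}^2 = 145*π/2

u'(x) = 10*sin(2*x) - 4*cos(2*x).
Expand u² and (u')² and integrate term by term on (0, π), using: for integers n ≥ 1, ∫_0^π sin²(nx) dx = ∫_0^π cos²(nx) dx = π/2; for n ≠ n', ∫_0^π sin(nx)sin(n'x) dx = ∫_0^π cos(nx)cos(n'x) dx = 0; and by product-to-sum, ∫_0^π sin(nx)cos(n'x) dx = ½∫_0^π [sin((n+n')x) + sin((n−n')x)] dx, which is 0 when n+n' is even and 2n/(n²−n'²) when n+n' is odd (it need not vanish on (0, π)).
  u² squared terms: (-5)²·∫cos(2x)² dx = 25·π/2 = 25*π/2;  (-2)²·∫sin(2x)² dx = 4·π/2 = 2*π.
  u² cross terms: 2·(-5)·(-2)·∫cos(2x)·sin(2x) dx = 20·(0) = 0.
  So ∫_0^π u² dx = 25*π/2 + 2*π + 0 = 29*π/2.
  (u')² squared terms: (-4)²·∫cos(2x)² dx = 16·π/2 = 8*π;  (10)²·∫sin(2x)² dx = 100·π/2 = 50*π.
  (u')² cross terms: 2·(-4)·(10)·∫cos(2x)·sin(2x) dx = -80·(0) = 0.
  So ∫_0^π (u')² dx = 8*π + 50*π + 0 = 58*π.
||u||_{H^1}^2 = (29*π/2) + (58*π) = 145*π/2.


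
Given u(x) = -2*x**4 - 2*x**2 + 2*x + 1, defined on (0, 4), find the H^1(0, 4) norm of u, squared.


||u||_{H^1}^2 = 91469948/315

The H^1 norm (squared) on an interval (0, L) is
  ||u||_{H^1}^2 = ∫_0^L u(x)^2 dx + ∫_0^L u'(x)^2 dx.
Compute u'(x) = -8*x**3 - 4*x + 2.
Then u(x)^2 = 4*x**8 + 8*x**6 - 8*x**5 - 8*x**3 + 4*x + 1 and u'(x)^2 = 64*x**6 + 64*x**4 - 32*x**3 + 16*x**2 - 16*x + 4.
Integrate each monomial from 0 to 4 using ∫_0^4 c·x^n dx = c·4^(n+1)/(n+1):
  ∫_0^4 u(x)^2 dx = ∫_0^4 (4*x^8 + 8*x^6 - 8*x^5 - 8*x^3 + 4*x + 1) dx. Term by term:
    ∫_0^4 4*x^8 dx = 1048576/9;  ∫_0^4 8*x^6 dx = 131072/7;  ∫_0^4 -8*x^5 dx = -16384/3;
    ∫_0^4 -8*x^3 dx = -512;  ∫_0^4 4*x dx = 32;  ∫_0^4 1 dx = 4.
  Sum: 1048576/9 + 131072/7 − 16384/3 − 512 + 32 + 4 = 8145628/63.
  ∫_0^4 u'(x)^2 dx = ∫_0^4 (64*x^6 + 64*x^4 - 32*x^3 + 16*x^2 - 16*x + 4) dx. Term by term:
    ∫_0^4 64*x^6 dx = 1048576/7;  ∫_0^4 64*x^4 dx = 65536/5;  ∫_0^4 -32*x^3 dx = -2048;
    ∫_0^4 16*x^2 dx = 1024/3;  ∫_0^4 -16*x dx = -128;  ∫_0^4 4 dx = 16.
  Sum: 1048576/7 + 65536/5 − 2048 + 1024/3 − 128 + 16 = 16913936/105.
Adding: ||u||_{H^1}^2 = 8145628/63 + 16913936/105 = 91469948/315.


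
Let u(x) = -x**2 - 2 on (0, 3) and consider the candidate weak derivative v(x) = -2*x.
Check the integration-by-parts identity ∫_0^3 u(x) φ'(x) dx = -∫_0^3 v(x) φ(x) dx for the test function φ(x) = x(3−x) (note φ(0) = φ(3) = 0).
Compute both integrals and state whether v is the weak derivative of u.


LHS = 27/2, RHS = 27/2. Yes, v = u' weakly.

u(x) = -x**2 - 2, classical derivative u'(x) = -2*x.
φ(x) = x(3−x), so φ'(x) = 3 - 2*x.
Note φ(0) = φ(3) = 0, so the boundary term u·φ vanishes.
LHS = ∫_0^3 u(x) φ'(x) dx = ∫_0^3 (2*x^3 - 3*x^2 + 4*x - 6) dx. Term by term:
  ∫_0^3 2*x^3 dx = 81/2;  ∫_0^3 -3*x^2 dx = -27;  ∫_0^3 4*x dx = 18;
  ∫_0^3 -6 dx = -18.
Sum: 81/2 − 27 + 18 − 18 = 27/2.
So LHS = 27/2.
∫_0^3 v(x) φ(x) dx = ∫_0^3 (2*x^3 - 6*x^2) dx. Term by term:
  ∫_0^3 2*x^3 dx = 81/2;  ∫_0^3 -6*x^2 dx = -54.
Sum: 81/2 − 54 = -27/2.
So RHS = -∫_0^3 v(x) φ(x) dx = 27/2.
LHS = RHS, so the identity holds for this test φ.
Moreover u is smooth here and v(x) = u'(x) = -2*x pointwise, so the identity holds for every test function. Hence v is the weak derivative of u.


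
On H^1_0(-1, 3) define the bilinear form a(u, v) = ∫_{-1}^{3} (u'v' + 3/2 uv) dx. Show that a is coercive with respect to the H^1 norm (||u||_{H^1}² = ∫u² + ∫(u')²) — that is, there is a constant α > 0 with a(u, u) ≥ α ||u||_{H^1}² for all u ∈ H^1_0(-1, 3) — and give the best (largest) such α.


α = 1

Coercivity of a(·,·) on H^1_0(-1, 3) means a(u, u) ≥ α ||u||_{H^1}² for every u ∈ H^1_0.
The interval has length L = 4, and Poincaré/coercivity depend only on L. Here a(u, u) = ∫(u')² + (3/2)·∫u².
Here c = 3/2 ≥ 1, so a(u,u) = ∫(u')² + c∫u² ≥ ∫(u')² + ∫u² = ||u||_{H^1}², i.e. α = 1 works. No larger α is possible: a(u,u) ≥ α||u||_{H^1}² means (1−α)∫(u')² ≥ (α−c)∫u², and for the modes u_n = sin(nπ(x−x₀)/L) (x₀ the left endpoint) one has ∫u_n²/∫(u_n')² = (L/(nπ))² → 0, so a(u_n,u_n)/||u_n||_{H^1}² → 1. Hence the optimal constant is α = 1.
Therefore α = 1.


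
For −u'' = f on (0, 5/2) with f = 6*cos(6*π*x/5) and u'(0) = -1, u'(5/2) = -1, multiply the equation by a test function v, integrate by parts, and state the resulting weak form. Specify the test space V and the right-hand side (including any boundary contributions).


V = H^1(0, 5/2) (v unrestricted at boundary; u is determined up to an additive constant); weak form: ∫_0^5/2 u'v' dx = ∫_0^5/2 (6*cos(6*π*x/5)) v dx − v(5/2) + v(0) for all v ∈ V.

Multiply both sides by a test function v and integrate from 0 to 5/2:
  ∫_0^5/2 −u''(x) v(x) dx = ∫_0^5/2 f(x) v(x) dx.
Integrate the LHS by parts once:
  ∫_0^5/2 −u'' v dx = −[u'(x) v(x)]_0^5/2 + ∫_0^5/2 u'(x) v'(x) dx.
Thus ∫_0^5/2 u'(x) v'(x) dx = ∫_0^5/2 f(x) v(x) dx + [u'(x) v(x)]_0^5/2.
Choose V so that boundary terms are either known or forced to vanish.
u has inhomogeneous Neumann u'(0) = -1, u'(5/2) = -1. [u' v]_0^5/2 = (-1)·v(5/2) − (-1)·v(0) = − v(5/2) + v(0). Take V = H^1(0, 5/2); boundary term becomes part of RHS.
Weak formulation: find u (satisfying any essential BC) such that ∫_0^5/2 u'(x) v'(x) dx = ∫_0^5/2 f v dx − v(5/2) + v(0) for all v ∈ V (Neumann data are natural BCs: they enter the RHS as boundary terms).
Substituting f(x) = 6*cos(6*π*x/5), the right-hand side is ∫_0^5/2 (6*cos(6*π*x/5)) v dx − v(5/2) + v(0).
Compatibility check (pure Neumann): taking v ≡ 1 ∈ V gives 0 = ∫_0^5/2 f dx + (-1) − (-1), i.e. ∫_0^5/2 f dx must equal u'(0) − u'(5/2) = 0. Indeed ∫_0^5/2 (6*cos(6*π*x/5)) dx = 0, so the data are compatible. The solution is then unique only up to an additive constant (fix it e.g. by requiring ∫_0^5/2 u dx = 0).
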